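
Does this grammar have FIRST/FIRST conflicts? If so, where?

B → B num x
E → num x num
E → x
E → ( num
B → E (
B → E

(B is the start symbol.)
FIRST sets of the non-terminals at (or reachable through a nullable prefix from) the front of some alternative:
  FIRST(B) = { '(', 'num', 'x' }
  FIRST(E) = { '(', 'num', 'x' }

Productions for B:
  B → B num x: FIRST = { '(', 'num', 'x' }
  B → E (: FIRST = { '(', 'num', 'x' }
  B → E: FIRST = { '(', 'num', 'x' }
Productions for E:
  E → num x num: FIRST = { 'num' }
  E → x: FIRST = { 'x' }
  E → ( num: FIRST = { '(' }

Conflict for B: B → B num x and B → E (
  Overlap: { '(', 'num', 'x' }
Conflict for B: B → B num x and B → E
  Overlap: { '(', 'num', 'x' }
Conflict for B: B → E ( and B → E
  Overlap: { '(', 'num', 'x' }

Answer: Yes. B → B num x / B → E '(' on { '(', 'num', 'x' }; B → B num x / B → E on { '(', 'num', 'x' }; B → E '(' / B → E on { '(', 'num', 'x' }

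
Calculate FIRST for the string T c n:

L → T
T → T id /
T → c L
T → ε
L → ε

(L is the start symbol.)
FIRST sets of the non-terminals involved (from the grammar, by fixed-point iteration):
  FIRST(T) = { 'c', 'id', ε }

To compute FIRST(T c n), process the symbols left to right:
Symbol T is a non-terminal. Add FIRST(T) \ {ε} = { 'c', 'id' }
T is nullable (ε ∈ FIRST(T)), continue to the next symbol.
Symbol c is a terminal. Add 'c' and stop.
FIRST(T c n) = { 'c', 'id' }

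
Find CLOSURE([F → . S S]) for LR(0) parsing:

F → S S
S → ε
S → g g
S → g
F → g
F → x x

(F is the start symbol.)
To compute CLOSURE, for each item [A → α.Bβ] where B is a non-terminal, add [B → .γ] for all productions B → γ; repeat for the newly added items until nothing changes.

Start with: [F → . S S]
  [F → . S S] has the dot before S: add [S → .], [S → . g g], [S → . g]
No further items can be added.

CLOSURE = { [F → . S S], [S → . g g], [S → . g], [S → .] }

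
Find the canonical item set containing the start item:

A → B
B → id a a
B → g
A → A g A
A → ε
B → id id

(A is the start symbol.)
First, augment the grammar with A' → A
I₀ = CLOSURE({ [A' → . A] }):
  [A' → . A] has the dot before A: add [A → . B], [A → . A g A], [A → .]
  [A → . B] has the dot before B: add [B → . id a a], [B → . g], [B → . id id]
No further items can be added.

I₀ = { [A → . A g A], [A → . B], [A → .], [A' → . A], [B → . g], [B → . id a a], [B → . id id] }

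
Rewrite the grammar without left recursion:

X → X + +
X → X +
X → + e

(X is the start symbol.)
X is directly left-recursive. The standard transformation for
  A → A α₁ | ... | A α_m | β₁ | ... | β_n
is
  A  → β₁ A' | ... | β_n A'
  A' → α₁ A' | ... | α_m A' | ε

X → + e becomes X → + e X'
X → X + + becomes X' → + + X'
X → X + becomes X' → + X'
Add X' → ε

Resulting grammar:
X → + e X'
X' → + + X'
X' → + X'
X' → ε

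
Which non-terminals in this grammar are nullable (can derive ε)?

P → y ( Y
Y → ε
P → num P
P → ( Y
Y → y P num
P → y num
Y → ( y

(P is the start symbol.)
{ 'Y' }

ε-productions: Y → ε
So Y is immediately nullable.
No further non-terminal can be added: every production for the remaining non-terminals contains a terminal or a non-nullable non-terminal.
Nullable = { 'Y' }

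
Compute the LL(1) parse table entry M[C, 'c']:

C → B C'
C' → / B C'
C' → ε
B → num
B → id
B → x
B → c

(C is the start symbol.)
To find M[C, 'c'], we find productions for C where 'c' is in the predict set (PREDICT(N → α) = (FIRST(α) \ {ε}) ∪ (FOLLOW(N) if α ⇒* ε)).

Relevant sets:
  FIRST(B) = { 'c', 'id', 'num', 'x' }

C → B C': PREDICT = { 'c', 'id', 'num', 'x' }
  'c' is in predict set, so this production goes in M[C, 'c']

M[C, 'c'] = C → B C'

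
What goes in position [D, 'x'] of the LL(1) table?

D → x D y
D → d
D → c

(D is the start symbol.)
D → x D y

To find M[D, 'x'], we find productions for D where 'x' is in the predict set (PREDICT(N → α) = (FIRST(α) \ {ε}) ∪ (FOLLOW(N) if α ⇒* ε)).

D → x D y: PREDICT = { 'x' }
  'x' is in predict set, so this production goes in M[D, 'x']
D → d: PREDICT = { 'd' }
D → c: PREDICT = { 'c' }

M[D, 'x'] = D → x D y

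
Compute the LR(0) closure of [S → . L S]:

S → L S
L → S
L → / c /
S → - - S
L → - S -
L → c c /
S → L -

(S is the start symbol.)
{ [L → . - S -], [L → . / c /], [L → . S], [L → . c c /], [S → . - - S], [S → . L -], [S → . L S] }

Start with: [S → . L S]
  [S → . L S] has the dot before L: add [L → . S], [L → . / c /], [L → . - S -], [L → . c c /]
  [L → . S] has the dot before S: add [S → . - - S], [S → . L -]
No further items can be added.

CLOSURE = { [L → . - S -], [L → . / c /], [L → . S], [L → . c c /], [S → . - - S], [S → . L -], [S → . L S] }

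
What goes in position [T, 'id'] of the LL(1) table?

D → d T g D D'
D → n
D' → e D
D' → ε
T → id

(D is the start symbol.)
To find M[T, 'id'], we find productions for T where 'id' is in the predict set (PREDICT(N → α) = (FIRST(α) \ {ε}) ∪ (FOLLOW(N) if α ⇒* ε)).

T → id: PREDICT = { 'id' }
  'id' is in predict set, so this production goes in M[T, 'id']

M[T, 'id'] = T → id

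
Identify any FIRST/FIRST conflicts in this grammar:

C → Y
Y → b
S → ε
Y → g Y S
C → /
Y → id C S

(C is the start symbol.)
A FIRST/FIRST conflict occurs when two productions N → α and N → β for the same non-terminal have FIRST(α) ∩ FIRST(β) ≠ ∅ (with ε ∈ FIRST of a nullable right-hand side, so two nullable alternatives also conflict).

FIRST sets of the non-terminals at (or reachable through a nullable prefix from) the front of some alternative:
  FIRST(Y) = { 'b', 'g', 'id' }

Productions for C:
  C → Y: FIRST = { 'b', 'g', 'id' }
  C → /: FIRST = { '/' }
Productions for Y:
  Y → b: FIRST = { 'b' }
  Y → g Y S: FIRST = { 'g' }
  Y → id C S: FIRST = { 'id' }
S has only one production, so no FIRST/FIRST conflict is possible there.

All alternatives of each non-terminal have pairwise disjoint FIRST sets.

Answer: No FIRST/FIRST conflicts.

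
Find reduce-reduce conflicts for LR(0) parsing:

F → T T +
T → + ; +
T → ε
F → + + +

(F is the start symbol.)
No reduce-reduce conflicts

A reduce-reduce conflict occurs when an LR(0) state has two complete items [A → α .] and [B → β .] — both call for a reduction, and with no lookahead the parser cannot choose between them.

Augment with F' → F and build the canonical LR(0) collection (I0 = CLOSURE({[F' → . F]}), then GOTO on every symbol after a dot until no new states appear). It has 11 states:
  I0: { [F → . + + +], [F → . T T +], [F' → . F], [T → . + ; +], [T → .] }  — shift, reduce
  I1: { [F → + . + +], [T → + . ; +] }  — shift
  I2: { [F' → F .] }  — accept
  I3: { [F → T . T +], [T → . + ; +], [T → .] }  — shift, reduce
  I4: { [T → + . ; +] }  — shift
  I5: { [F → T T . +] }  — shift
  I6: { [F → T T + .] }  — reduce
  I7: { [T → + ; . +] }  — shift
  I8: { [T → + ; + .] }  — reduce
  I9: { [F → + + . +] }  — shift
  I10: { [F → + + + .] }  — reduce

No state contains more than one complete item.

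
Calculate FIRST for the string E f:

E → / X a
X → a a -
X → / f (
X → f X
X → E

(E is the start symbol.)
FIRST sets of the non-terminals involved (from the grammar, by fixed-point iteration):
  FIRST(E) = { '/' }

To compute FIRST(E f), process the symbols left to right:
Symbol E is a non-terminal. Add FIRST(E) \ {ε} = { '/' }
E is not nullable (ε ∉ FIRST(E)), so stop here.
FIRST(E f) = { '/' }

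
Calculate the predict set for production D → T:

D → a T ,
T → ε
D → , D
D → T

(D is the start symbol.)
{ $ }

PREDICT(D → T) = (FIRST(RHS) \ {ε}) ∪ (FOLLOW(D) if ε ∈ FIRST(RHS), i.e. RHS ⇒* ε)
FIRST(T) = { ε }
FIRST(T) = { ε }
ε ∈ FIRST(T) (the right-hand side is nullable), so add FOLLOW(D) = { $ }
PREDICT(D → T) = { $ }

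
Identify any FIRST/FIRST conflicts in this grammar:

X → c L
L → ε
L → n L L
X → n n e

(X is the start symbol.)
Productions for X:
  X → c L: FIRST = { 'c' }
  X → n n e: FIRST = { 'n' }
Productions for L:
  L → ε: FIRST = { ε }
  L → n L L: FIRST = { 'n' }

All alternatives of each non-terminal have pairwise disjoint FIRST sets.

Answer: No FIRST/FIRST conflicts.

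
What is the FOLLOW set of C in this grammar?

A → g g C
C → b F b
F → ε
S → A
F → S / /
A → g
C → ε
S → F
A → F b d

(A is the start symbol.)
{ $, '/' }

To compute FOLLOW(C), find every occurrence of C on a right-hand side N → α C β: add FIRST(β) \ {ε}, and if β is empty or nullable also add FOLLOW(N). Iterate to a fixed point.

In A → g g C: C is at the end, add FOLLOW(A)

The FOLLOW sets referred to above (computed the same way, to a fixed point):
  FOLLOW(A) = { $, '/' }

Taking the union: FOLLOW(C) = { $, '/' }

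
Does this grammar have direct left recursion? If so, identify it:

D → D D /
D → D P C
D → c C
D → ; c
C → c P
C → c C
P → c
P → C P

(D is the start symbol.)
Yes, D is left-recursive

D → D D /: LEFT RECURSIVE (starts with D)
D → D P C: LEFT RECURSIVE (starts with D)
D → c C: starts with c
D → ; c: starts with ';'
C → c P: starts with c
C → c C: starts with c
P → c: starts with c
P → C P: starts with C

The grammar has direct left recursion on: D.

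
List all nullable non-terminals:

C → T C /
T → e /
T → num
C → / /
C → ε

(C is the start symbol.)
{ 'C' }

A non-terminal is nullable if it can derive ε (the empty string): either it has an ε-production, or it has a production whose right-hand side consists entirely of nullable non-terminals.

ε-productions: C → ε
So C is immediately nullable.
No further non-terminal can be added: every production for the remaining non-terminals contains a terminal or a non-nullable non-terminal.
Nullable = { 'C' }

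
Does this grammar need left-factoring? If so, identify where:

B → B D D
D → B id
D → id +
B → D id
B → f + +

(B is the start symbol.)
No, left-factoring is not needed

Left-factoring is needed when two productions for the same non-terminal
share a common prefix on the right-hand side.

Productions for B:
  B → B D D
  B → D id
  B → f + +
Productions for D:
  D → B id
  D → id +

No common prefixes found.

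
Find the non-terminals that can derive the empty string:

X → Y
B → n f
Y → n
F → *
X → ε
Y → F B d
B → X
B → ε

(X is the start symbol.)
A non-terminal is nullable if it can derive ε (the empty string): either it has an ε-production, or it has a production whose right-hand side consists entirely of nullable non-terminals.

ε-productions: X → ε, B → ε
So X, B are immediately nullable.
No further non-terminal can be added: every production for the remaining non-terminals contains a terminal or a non-nullable non-terminal.
Nullable = { 'B', 'X' }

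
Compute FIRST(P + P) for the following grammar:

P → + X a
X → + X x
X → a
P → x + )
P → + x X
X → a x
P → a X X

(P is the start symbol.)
FIRST sets of the non-terminals involved (from the grammar, by fixed-point iteration):
  FIRST(P) = { '+', 'a', 'x' }

To compute FIRST(P + P), process the symbols left to right:
Symbol P is a non-terminal. Add FIRST(P) \ {ε} = { '+', 'a', 'x' }
P is not nullable (ε ∉ FIRST(P)), so stop here.
FIRST(P + P) = { '+', 'a', 'x' }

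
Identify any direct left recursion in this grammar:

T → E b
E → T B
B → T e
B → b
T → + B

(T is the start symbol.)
Direct left recursion occurs when N → N α for some non-terminal N (the right-hand side begins with the left-hand side itself).

T → E b: starts with E
E → T B: starts with T
B → T e: starts with T
B → b: starts with b
T → + B: starts with '+'

No direct left recursion found.

Answer: No direct left recursion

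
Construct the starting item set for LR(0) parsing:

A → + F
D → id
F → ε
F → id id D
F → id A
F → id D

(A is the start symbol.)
{ [A → . + F], [A' → . A] }

First, augment the grammar with A' → A
I₀ = CLOSURE({ [A' → . A] }):
  [A' → . A] has the dot before A: add [A → . + F]
No further items can be added.

I₀ = { [A → . + F], [A' → . A] }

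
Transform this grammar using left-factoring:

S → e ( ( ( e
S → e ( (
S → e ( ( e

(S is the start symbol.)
S → e ( ( S'
S' → ( e
S' → ε
S' → e

Left-factoring transforms A → αβ₁ | αβ₂ into A → αA' and A' → β₁ | β₂
(α is the longest common prefix among the alternatives). Repeat until
no nonterminal has two alternatives with a common prefix.

Round 1: S has alternatives sharing prefix 'e ( ('. Introduce S': S → e ( ( S'
  Add: S' → ( e
  Add: S' → ε
  Add: S' → e

No remaining common prefixes — done.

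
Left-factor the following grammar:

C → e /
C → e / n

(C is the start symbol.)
Left-factoring transforms A → αβ₁ | αβ₂ into A → αA' and A' → β₁ | β₂
(α is the longest common prefix among the alternatives). Repeat until
no nonterminal has two alternatives with a common prefix.

Round 1: C has alternatives sharing prefix 'e /'. Introduce C': C → e / C'
  Add: C' → ε
  Add: C' → n

No remaining common prefixes — done.

Resulting grammar:
C → e / C'
C' → ε
C' → n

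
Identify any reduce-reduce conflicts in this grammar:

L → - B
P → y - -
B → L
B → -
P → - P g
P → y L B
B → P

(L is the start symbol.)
A reduce-reduce conflict occurs when an LR(0) state has two complete items [A → α .] and [B → β .] — both call for a reduction, and with no lookahead the parser cannot choose between them.

Augment with L' → L and build the canonical LR(0) collection (I0 = CLOSURE({[L' → . L]}), then GOTO on every symbol after a dot until no new states appear). It has 14 states:
  I0: { [L → . - B], [L' → . L] }  — shift
  I1: { [B → . -], [B → . L], [B → . P], [L → - . B], [L → . - B], [P → . - P g], [P → . y - -], [P → . y L B] }  — shift
  I2: { [L' → L .] }  — accept
  I3: { [B → - .], [B → . -], [B → . L], [B → . P], [L → - . B], [L → . - B], [P → - . P g], [P → . - P g], [P → . y - -], [P → . y L B] }  — shift, reduce
  I4: { [L → - B .] }  — reduce
  I5: { [B → L .] }  — reduce
  I6: { [B → P .] }  — reduce
  I7: { [L → . - B], [P → y . - -], [P → y . L B] }  — shift
  I8: { [B → . -], [B → . L], [B → . P], [L → - . B], [L → . - B], [P → . - P g], [P → . y - -], [P → . y L B], [P → y - . -] }  — shift
  I9: { [B → . -], [B → . L], [B → . P], [L → . - B], [P → . - P g], [P → . y - -], [P → . y L B], [P → y L . B] }  — shift
  I10: { [P → y L B .] }  — reduce
  I11: { [B → - .], [B → . -], [B → . L], [B → . P], [L → - . B], [L → . - B], [P → - . P g], [P → . - P g], [P → . y - -], [P → . y L B], [P → y - - .] }  — shift, 2 reduces
  I12: { [B → P .], [P → - P . g] }  — shift, reduce
  I13: { [P → - P g .] }  — reduce

I11 contains complete items [B → - .], [P → y - - .] — reduce-reduce conflict.

Answer: Yes — I11: [B → - .] vs [P → y - - .]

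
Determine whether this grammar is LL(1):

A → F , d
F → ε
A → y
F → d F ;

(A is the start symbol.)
Yes, the grammar is LL(1).

A grammar is LL(1) if for each non-terminal N with multiple productions, the predict sets of those productions are pairwise disjoint, where PREDICT(N → α) = (FIRST(α) \ {ε}) ∪ (FOLLOW(N) if α ⇒* ε).

Relevant sets:
  FIRST(F) = { 'd', ε }
  FOLLOW(F) = { ',', ';' }

For A:
  PREDICT(A → F ',' d) = { ',', 'd' }
  PREDICT(A → y) = { 'y' }
For F:
  PREDICT(F → ε) = { ',', ';' }
  PREDICT(F → d F ';') = { 'd' }

All predict sets are disjoint. The grammar IS LL(1).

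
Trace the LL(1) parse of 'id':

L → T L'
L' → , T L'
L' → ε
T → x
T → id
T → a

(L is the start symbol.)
LL(1) parsing maintains a stack (initially the start symbol over $) and the input. At each step: if the stack top is a terminal, match it against the current input token; if it is a non-terminal N, replace it with the RHS of M[N, lookahead] (the unique production whose predict set contains the lookahead).

Stack is shown with the top on the left.

Stack    Input  Action
----------------------
L $      id $   output L → T L'
T L' $   id $   output T → id
id L' $  id $   match 'id'
L' $     $      output L' → ε
$        $      accept

The string is accepted.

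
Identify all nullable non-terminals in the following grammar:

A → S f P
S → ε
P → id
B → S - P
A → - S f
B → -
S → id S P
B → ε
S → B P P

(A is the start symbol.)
{ 'B', 'S' }

A non-terminal is nullable if it can derive ε (the empty string): either it has an ε-production, or it has a production whose right-hand side consists entirely of nullable non-terminals.

ε-productions: S → ε, B → ε
So S, B are immediately nullable.
No further non-terminal can be added: every production for the remaining non-terminals contains a terminal or a non-nullable non-terminal.
Nullable = { 'B', 'S' }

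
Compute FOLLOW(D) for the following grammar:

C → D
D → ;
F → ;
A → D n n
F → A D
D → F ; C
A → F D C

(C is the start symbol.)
{ $, ';', 'n' }

To compute FOLLOW(D), find every occurrence of D on a right-hand side N → α D β: add FIRST(β) \ {ε}, and if β is empty or nullable also add FOLLOW(N). Iterate to a fixed point.

In C → D: D is at the end, add FOLLOW(C)
In A → D n n: D is followed by n n, add FIRST(n n) \ {ε} = { 'n' }
In F → A D: D is at the end, add FOLLOW(F)
In A → F D C: D is followed by C, add FIRST(C) \ {ε} = { ';' }

The FOLLOW sets referred to above (computed the same way, to a fixed point):
  FOLLOW(C) = { $, ';', 'n' }
  FOLLOW(F) = { ';' }

Taking the union: FOLLOW(D) = { $, ';', 'n' }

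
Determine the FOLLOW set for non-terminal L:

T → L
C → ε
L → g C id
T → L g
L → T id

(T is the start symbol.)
{ $, 'g', 'id' }

To compute FOLLOW(L), find every occurrence of L on a right-hand side N → α L β: add FIRST(β) \ {ε}, and if β is empty or nullable also add FOLLOW(N). Iterate to a fixed point.

In T → L: L is at the end, add FOLLOW(T)
In T → L g: L is followed by g, add FIRST(g) \ {ε} = { 'g' }

The FOLLOW sets referred to above (computed the same way, to a fixed point):
  FOLLOW(T) = { $, 'id' }

Taking the union: FOLLOW(L) = { $, 'g', 'id' }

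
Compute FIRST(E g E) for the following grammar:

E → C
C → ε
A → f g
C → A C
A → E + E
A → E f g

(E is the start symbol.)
FIRST sets of the non-terminals involved (from the grammar, by fixed-point iteration):
  FIRST(E) = { '+', 'f', ε }

To compute FIRST(E g E), process the symbols left to right:
Symbol E is a non-terminal. Add FIRST(E) \ {ε} = { '+', 'f' }
E is nullable (ε ∈ FIRST(E)), continue to the next symbol.
Symbol g is a terminal. Add 'g' and stop.
FIRST(E g E) = { '+', 'f', 'g' }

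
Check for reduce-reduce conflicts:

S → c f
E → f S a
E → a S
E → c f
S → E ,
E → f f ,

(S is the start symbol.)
Yes — I10: [E → c f .] vs [S → c f .]

Augment with S' → S and build the canonical LR(0) collection (I0 = CLOSURE({[S' → . S]}), then GOTO on every symbol after a dot until no new states appear). It has 13 states:
  I0: { [E → . a S], [E → . c f], [E → . f S a], [E → . f f ,], [S → . E ,], [S → . c f], [S' → . S] }  — shift
  I1: { [S → E . ,] }  — shift
  I2: { [S' → S .] }  — accept
  I3: { [E → . a S], [E → . c f], [E → . f S a], [E → . f f ,], [E → a . S], [S → . E ,], [S → . c f] }  — shift
  I4: { [E → c . f], [S → c . f] }  — shift
  I5: { [E → . a S], [E → . c f], [E → . f S a], [E → . f f ,], [E → f . S a], [E → f . f ,], [S → . E ,], [S → . c f] }  — shift
  I6: { [E → f S . a] }  — shift
  I7: { [E → . a S], [E → . c f], [E → . f S a], [E → . f f ,], [E → f . S a], [E → f . f ,], [E → f f . ,], [S → . E ,], [S → . c f] }  — shift
  I8: { [E → f f , .] }  — reduce
  I9: { [E → f S a .] }  — reduce
  I10: { [E → c f .], [S → c f .] }  — 2 reduces
  I11: { [E → a S .] }  — reduce
  I12: { [S → E , .] }  — reduce

I10 contains complete items [E → c f .], [S → c f .] — reduce-reduce conflict.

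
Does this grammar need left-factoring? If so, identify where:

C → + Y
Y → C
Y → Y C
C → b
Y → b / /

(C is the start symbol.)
Left-factoring is needed when two productions for the same non-terminal
share a common prefix on the right-hand side.

Productions for C:
  C → + Y
  C → b
Productions for Y:
  Y → C
  Y → Y C
  Y → b / /

No common prefixes found.

Answer: No, left-factoring is not needed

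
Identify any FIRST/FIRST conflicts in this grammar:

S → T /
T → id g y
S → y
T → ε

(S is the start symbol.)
No FIRST/FIRST conflicts.

FIRST sets of the non-terminals at (or reachable through a nullable prefix from) the front of some alternative:
  FIRST(T) = { 'id', ε }

Productions for S:
  S → T /: FIRST = { '/', 'id' }
  S → y: FIRST = { 'y' }
Productions for T:
  T → id g y: FIRST = { 'id' }
  T → ε: FIRST = { ε }

All alternatives of each non-terminal have pairwise disjoint FIRST sets.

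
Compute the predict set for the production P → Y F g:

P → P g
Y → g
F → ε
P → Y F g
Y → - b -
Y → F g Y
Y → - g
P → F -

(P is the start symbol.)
PREDICT(P → Y F g) = (FIRST(RHS) \ {ε}) ∪ (FOLLOW(P) if ε ∈ FIRST(RHS), i.e. RHS ⇒* ε)
FIRST(Y) = { '-', 'g' }
FIRST(Y F g) = { '-', 'g' }
ε ∉ FIRST(Y F g), so FOLLOW(P) is not added.
PREDICT(P → Y F g) = { '-', 'g' }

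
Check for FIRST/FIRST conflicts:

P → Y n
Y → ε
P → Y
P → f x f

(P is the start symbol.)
No FIRST/FIRST conflicts.

A FIRST/FIRST conflict occurs when two productions N → α and N → β for the same non-terminal have FIRST(α) ∩ FIRST(β) ≠ ∅ (with ε ∈ FIRST of a nullable right-hand side, so two nullable alternatives also conflict).

FIRST sets of the non-terminals at (or reachable through a nullable prefix from) the front of some alternative:
  FIRST(Y) = { ε }

Productions for P:
  P → Y n: FIRST = { 'n' }
  P → Y: FIRST = { ε }
  P → f x f: FIRST = { 'f' }
Y has only one production, so no FIRST/FIRST conflict is possible there.

All alternatives of each non-terminal have pairwise disjoint FIRST sets.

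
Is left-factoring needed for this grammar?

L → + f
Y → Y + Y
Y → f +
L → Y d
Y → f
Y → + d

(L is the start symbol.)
Yes, Y has productions with common prefix 'f'

Left-factoring is needed when two productions for the same non-terminal
share a common prefix on the right-hand side.

Productions for L:
  L → + f
  L → Y d
Productions for Y:
  Y → Y + Y
  Y → f +
  Y → f
  Y → + d

Found common prefix 'f' in productions for Y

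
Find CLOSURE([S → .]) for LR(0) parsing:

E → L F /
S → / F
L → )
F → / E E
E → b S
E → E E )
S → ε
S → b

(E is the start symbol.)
To compute CLOSURE, for each item [A → α.Bβ] where B is a non-terminal, add [B → .γ] for all productions B → γ; repeat for the newly added items until nothing changes.

Start with: [S → .]
The dot is at the end, so nothing is added.

CLOSURE = { [S → .] }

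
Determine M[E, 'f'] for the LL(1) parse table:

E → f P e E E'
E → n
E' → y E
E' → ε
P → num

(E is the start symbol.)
To find M[E, 'f'], we find productions for E where 'f' is in the predict set (PREDICT(N → α) = (FIRST(α) \ {ε}) ∪ (FOLLOW(N) if α ⇒* ε)).

E → f P e E E': PREDICT = { 'f' }
  'f' is in predict set, so this production goes in M[E, 'f']
E → n: PREDICT = { 'n' }

M[E, 'f'] = E → f P e E E'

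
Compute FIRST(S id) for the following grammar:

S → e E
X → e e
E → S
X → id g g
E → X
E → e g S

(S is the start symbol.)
FIRST sets of the non-terminals involved (from the grammar, by fixed-point iteration):
  FIRST(S) = { 'e' }

To compute FIRST(S id), process the symbols left to right:
Symbol S is a non-terminal. Add FIRST(S) \ {ε} = { 'e' }
S is not nullable (ε ∉ FIRST(S)), so stop here.
FIRST(S id) = { 'e' }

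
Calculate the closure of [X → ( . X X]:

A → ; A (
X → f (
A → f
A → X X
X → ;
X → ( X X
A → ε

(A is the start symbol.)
Start with: [X → ( . X X]
  [X → ( . X X] has the dot before X: add [X → . f (], [X → . ;], [X → . ( X X]
No further items can be added.

CLOSURE = { [X → ( . X X], [X → . ( X X], [X → . ;], [X → . f (] }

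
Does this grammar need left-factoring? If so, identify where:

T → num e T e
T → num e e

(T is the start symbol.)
Left-factoring is needed when two productions for the same non-terminal
share a common prefix on the right-hand side.

Productions for T:
  T → num e T e
  T → num e e

Found common prefix 'num e' in productions for T

Answer: Yes, T has productions with common prefix 'num e'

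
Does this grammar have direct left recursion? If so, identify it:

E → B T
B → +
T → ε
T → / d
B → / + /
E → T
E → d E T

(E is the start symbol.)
No direct left recursion

E → B T: starts with B
B → +: starts with '+'
T → ε: starts with ε
T → / d: starts with '/'
B → / + /: starts with '/'
E → T: starts with T
E → d E T: starts with d

No direct left recursion found.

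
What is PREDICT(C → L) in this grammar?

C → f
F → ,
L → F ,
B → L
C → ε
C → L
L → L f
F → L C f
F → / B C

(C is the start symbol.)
PREDICT(C → L) = (FIRST(RHS) \ {ε}) ∪ (FOLLOW(C) if ε ∈ FIRST(RHS), i.e. RHS ⇒* ε)
FIRST(L) = { ',', '/' }
FIRST(L) = { ',', '/' }
ε ∉ FIRST(L), so FOLLOW(C) is not added.
PREDICT(C → L) = { ',', '/' }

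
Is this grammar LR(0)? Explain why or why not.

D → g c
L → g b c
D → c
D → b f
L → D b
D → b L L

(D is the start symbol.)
Yes, the grammar is LR(0)

A grammar is LR(0) if no state in the canonical LR(0) collection has:
  - both a shift item (dot before a terminal) and a complete item (shift-reduce conflict), or
  - two or more complete items (reduce-reduce conflict; the accept item [D' → D .] counts as a complete item here).

Augment with D' → D and build the canonical LR(0) collection (I0 = CLOSURE({[D' → . D]}), then GOTO on every symbol after a dot until no new states appear). It has 14 states:
  I0: { [D → . b L L], [D → . b f], [D → . c], [D → . g c], [D' → . D] }  — shift
  I1: { [D' → D .] }  — accept
  I2: { [D → . b L L], [D → . b f], [D → . c], [D → . g c], [D → b . L L], [D → b . f], [L → . D b], [L → . g b c] }  — shift
  I3: { [D → c .] }  — reduce
  I4: { [D → g . c] }  — shift
  I5: { [D → g c .] }  — reduce
  I6: { [L → D . b] }  — shift
  I7: { [D → . b L L], [D → . b f], [D → . c], [D → . g c], [D → b L . L], [L → . D b], [L → . g b c] }  — shift
  I8: { [D → b f .] }  — reduce
  I9: { [D → g . c], [L → g . b c] }  — shift
  I10: { [L → g b . c] }  — shift
  I11: { [L → g b c .] }  — reduce
  I12: { [D → b L L .] }  — reduce
  I13: { [L → D b .] }  — reduce

Every state is either a pure shift/goto state or contains exactly one complete item and nothing to shift — no conflicts. The grammar is LR(0).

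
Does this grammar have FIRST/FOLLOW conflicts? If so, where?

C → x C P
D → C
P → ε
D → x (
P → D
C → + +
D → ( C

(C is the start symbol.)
Yes. P → D with FOLLOW(P) on { '(', '+', 'x' }

Nullable non-terminals: P.
FIRST sets used below: FIRST(D) = { '(', '+', 'x' }

P: nullable alternative(s) P → ε; FOLLOW(P) = { $, '(', '+', 'x' }
  P → ε: FIRST \ {ε} = { } — this is the only nullable alternative, skip
  P → D: FIRST \ {ε} = { '(', '+', 'x' } — overlaps FOLLOW(P) on { '(', '+', 'x' }: CONFLICT

C, D have no nullable alternative, so no FIRST/FOLLOW check is needed there.

So the grammar has 1 FIRST/FOLLOW conflict (marked CONFLICT above).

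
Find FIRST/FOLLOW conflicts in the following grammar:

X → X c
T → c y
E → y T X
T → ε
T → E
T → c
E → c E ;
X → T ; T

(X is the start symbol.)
Yes. T → c y with FOLLOW(T) on { 'c' }; T → E with FOLLOW(T) on { 'c', 'y' }; T → c with FOLLOW(T) on { 'c' }

A FIRST/FOLLOW conflict occurs when a non-terminal N has a nullable alternative N → β (β ⇒* ε) and another alternative N → α with FIRST(α) ∩ FOLLOW(N) ≠ ∅: on such a lookahead the parser cannot decide between expanding α and letting N vanish via β.

Nullable non-terminals: T.
FIRST sets used below: FIRST(E) = { 'c', 'y' }

T: nullable alternative(s) T → ε; FOLLOW(T) = { $, ';', 'c', 'y' }
  T → c y: FIRST \ {ε} = { 'c' } — overlaps FOLLOW(T) on { 'c' }: CONFLICT
  T → ε: FIRST \ {ε} = { } — this is the only nullable alternative, skip
  T → E: FIRST \ {ε} = { 'c', 'y' } — overlaps FOLLOW(T) on { 'c', 'y' }: CONFLICT
  T → c: FIRST \ {ε} = { 'c' } — overlaps FOLLOW(T) on { 'c' }: CONFLICT

E, X have no nullable alternative, so no FIRST/FOLLOW check is needed there.

So the grammar has 3 FIRST/FOLLOW conflicts (marked CONFLICT above).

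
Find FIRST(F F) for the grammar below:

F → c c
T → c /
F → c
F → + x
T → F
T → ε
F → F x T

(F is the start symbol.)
FIRST sets of the non-terminals involved (from the grammar, by fixed-point iteration):
  FIRST(F) = { '+', 'c' }

To compute FIRST(F F), process the symbols left to right:
Symbol F is a non-terminal. Add FIRST(F) \ {ε} = { '+', 'c' }
F is not nullable (ε ∉ FIRST(F)), so stop here.
FIRST(F F) = { '+', 'c' }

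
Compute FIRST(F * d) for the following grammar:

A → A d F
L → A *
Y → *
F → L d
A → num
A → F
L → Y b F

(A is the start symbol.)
FIRST sets of the non-terminals involved (from the grammar, by fixed-point iteration):
  FIRST(F) = { '*', 'num' }

To compute FIRST(F * d), process the symbols left to right:
Symbol F is a non-terminal. Add FIRST(F) \ {ε} = { '*', 'num' }
F is not nullable (ε ∉ FIRST(F)), so stop here.
FIRST(F * d) = { '*', 'num' }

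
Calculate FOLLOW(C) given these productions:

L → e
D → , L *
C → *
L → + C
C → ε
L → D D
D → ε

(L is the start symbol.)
In L → + C: C is at the end, add FOLLOW(L)

The FOLLOW sets referred to above (computed the same way, to a fixed point):
  FOLLOW(L) = { $, '*' }

Taking the union: FOLLOW(C) = { $, '*' }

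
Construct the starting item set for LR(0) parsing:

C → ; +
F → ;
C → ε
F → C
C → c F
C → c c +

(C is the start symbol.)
First, augment the grammar with C' → C
I₀ = CLOSURE({ [C' → . C] }):
  [C' → . C] has the dot before C: add [C → . ; +], [C → .], [C → . c F], [C → . c c +]
No further items can be added.

I₀ = { [C → . ; +], [C → . c F], [C → . c c +], [C → .], [C' → . C] }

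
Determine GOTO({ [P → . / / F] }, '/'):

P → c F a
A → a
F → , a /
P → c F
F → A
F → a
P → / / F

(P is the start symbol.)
{ [P → / . / F] }

GOTO(I, '/') = CLOSURE({ [A → αX.β] : [A → α.Xβ] ∈ I, X = '/' })

Items with dot before '/', with the dot advanced:
  [P → . / / F] → [P → / . / F]
Closure adds nothing (no advanced item has the dot before a non-terminal).

GOTO = { [P → / . / F] }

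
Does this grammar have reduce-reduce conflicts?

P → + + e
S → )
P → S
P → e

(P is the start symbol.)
Augment with P' → P and build the canonical LR(0) collection (I0 = CLOSURE({[P' → . P]}), then GOTO on every symbol after a dot until no new states appear). It has 8 states:
  I0: { [P → . + + e], [P → . S], [P → . e], [P' → . P], [S → . )] }  — shift
  I1: { [S → ) .] }  — reduce
  I2: { [P → + . + e] }  — shift
  I3: { [P' → P .] }  — accept
  I4: { [P → S .] }  — reduce
  I5: { [P → e .] }  — reduce
  I6: { [P → + + . e] }  — shift
  I7: { [P → + + e .] }  — reduce

No state contains more than one complete item.

Answer: No reduce-reduce conflicts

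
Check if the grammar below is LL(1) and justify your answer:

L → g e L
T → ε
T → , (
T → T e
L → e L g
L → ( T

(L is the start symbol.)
No. Predict set conflict for T: { 'e' }

A grammar is LL(1) if for each non-terminal N with multiple productions, the predict sets of those productions are pairwise disjoint, where PREDICT(N → α) = (FIRST(α) \ {ε}) ∪ (FOLLOW(N) if α ⇒* ε).

Relevant sets:
  FIRST(T) = { ',', 'e', ε }
  FOLLOW(T) = { $, 'e', 'g' }

For L:
  PREDICT(L → g e L) = { 'g' }
  PREDICT(L → e L g) = { 'e' }
  PREDICT(L → '(' T) = { '(' }
For T:
  PREDICT(T → ε) = { $, 'e', 'g' }
  PREDICT(T → ',' '(') = { ',' }
  PREDICT(T → T e) = { ',', 'e' }

Conflict found: Predict set conflict for T: { 'e' }
The grammar is NOT LL(1).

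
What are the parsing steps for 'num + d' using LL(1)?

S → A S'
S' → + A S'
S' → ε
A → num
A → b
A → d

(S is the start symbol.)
LL(1) parsing maintains a stack (initially the start symbol over $) and the input. At each step: if the stack top is a terminal, match it against the current input token; if it is a non-terminal N, replace it with the RHS of M[N, lookahead] (the unique production whose predict set contains the lookahead).

Stack is shown with the top on the left.

Stack     Input      Action
---------------------------
S $       num + d $  output S → A S'
A S' $    num + d $  output A → num
num S' $  num + d $  match 'num'
S' $      + d $      output S' → + A S'
+ A S' $  + d $      match '+'
A S' $    d $        output A → d
d S' $    d $        match 'd'
S' $      $          output S' → ε
$         $          accept

The string is accepted.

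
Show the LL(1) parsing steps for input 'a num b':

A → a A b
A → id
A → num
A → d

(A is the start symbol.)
LL(1) parsing maintains a stack (initially the start symbol over $) and the input. At each step: if the stack top is a terminal, match it against the current input token; if it is a non-terminal N, replace it with the RHS of M[N, lookahead] (the unique production whose predict set contains the lookahead).

Stack is shown with the top on the left.

Stack    Input      Action
--------------------------
A $      a num b $  output A → a A b
a A b $  a num b $  match 'a'
A b $    num b $    output A → num
num b $  num b $    match 'num'
b $      b $        match 'b'
$        $          accept

The string is accepted.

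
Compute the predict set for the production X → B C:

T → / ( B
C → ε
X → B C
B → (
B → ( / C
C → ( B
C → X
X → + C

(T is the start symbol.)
{ '(' }

PREDICT(X → B C) = (FIRST(RHS) \ {ε}) ∪ (FOLLOW(X) if ε ∈ FIRST(RHS), i.e. RHS ⇒* ε)
FIRST(B) = { '(' }
FIRST(B C) = { '(' }
ε ∉ FIRST(B C), so FOLLOW(X) is not added.
PREDICT(X → B C) = { '(' }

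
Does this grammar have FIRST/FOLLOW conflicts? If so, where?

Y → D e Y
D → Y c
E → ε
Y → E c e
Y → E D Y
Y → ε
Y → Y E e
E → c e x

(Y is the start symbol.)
Yes. Y → D e Y with FOLLOW(Y) on { 'c', 'e' }; Y → E c e with FOLLOW(Y) on { 'c' }; Y → E D Y with FOLLOW(Y) on { 'c', 'e' }; Y → Y E e with FOLLOW(Y) on { 'c', 'e' }; E → c e x with FOLLOW(E) on { 'c' }

Nullable non-terminals: E, Y.
FIRST sets used below: FIRST(D) = { 'c', 'e' }, FIRST(E) = { 'c', ε }, FIRST(Y) = { 'c', 'e', ε }

E: nullable alternative(s) E → ε; FOLLOW(E) = { 'c', 'e' }
  E → ε: FIRST \ {ε} = { } — this is the only nullable alternative, skip
  E → c e x: FIRST \ {ε} = { 'c' } — overlaps FOLLOW(E) on { 'c' }: CONFLICT

Y: nullable alternative(s) Y → ε; FOLLOW(Y) = { $, 'c', 'e' }
  Y → D e Y: FIRST \ {ε} = { 'c', 'e' } — overlaps FOLLOW(Y) on { 'c', 'e' }: CONFLICT
  Y → E c e: FIRST \ {ε} = { 'c' } — overlaps FOLLOW(Y) on { 'c' }: CONFLICT
  Y → E D Y: FIRST \ {ε} = { 'c', 'e' } — overlaps FOLLOW(Y) on { 'c', 'e' }: CONFLICT
  Y → ε: FIRST \ {ε} = { } — this is the only nullable alternative, skip
  Y → Y E e: FIRST \ {ε} = { 'c', 'e' } — overlaps FOLLOW(Y) on { 'c', 'e' }: CONFLICT

D has no nullable alternative, so no FIRST/FOLLOW check is needed there.

So the grammar has 5 FIRST/FOLLOW conflicts (marked CONFLICT above).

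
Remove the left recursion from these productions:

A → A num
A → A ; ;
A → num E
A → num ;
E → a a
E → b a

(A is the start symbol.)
A is directly left-recursive. The standard transformation for
  A → A α₁ | ... | A α_m | β₁ | ... | β_n
is
  A  → β₁ A' | ... | β_n A'
  A' → α₁ A' | ... | α_m A' | ε

A → num E becomes A → num E A'
A → num ; becomes A → num ; A'
A → A num becomes A' → num A'
A → A ; ; becomes A' → ; ; A'
Add A' → ε

Productions for other non-terminals are unchanged:
  E → a a
  E → b a

Resulting grammar:
A → num E A'
A → num ; A'
A' → num A'
A' → ; ; A'
A' → ε
E → a a
E → b a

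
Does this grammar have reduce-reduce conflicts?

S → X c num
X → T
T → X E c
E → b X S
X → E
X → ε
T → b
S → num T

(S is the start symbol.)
Yes — I5: [T → b .] vs [X → .]; I7: [S → num T .] vs [X → T .]

A reduce-reduce conflict occurs when an LR(0) state has two complete items [A → α .] and [B → β .] — both call for a reduction, and with no lookahead the parser cannot choose between them.

Augment with S' → S and build the canonical LR(0) collection (I0 = CLOSURE({[S' → . S]}), then GOTO on every symbol after a dot until no new states appear). It has 17 states:
  I0: { [E → . b X S], [S → . X c num], [S → . num T], [S' → . S], [T → . X E c], [T → . b], [X → . E], [X → . T], [X → .] }  — shift, reduce
  I1: { [X → E .] }  — reduce
  I2: { [S' → S .] }  — accept
  I3: { [X → T .] }  — reduce
  I4: { [E → . b X S], [S → X . c num], [T → X . E c] }  — shift
  I5: { [E → . b X S], [E → b . X S], [T → . X E c], [T → . b], [T → b .], [X → . E], [X → . T], [X → .] }  — shift, 2 reduces
  I6: { [E → . b X S], [S → num . T], [T → . X E c], [T → . b], [X → . E], [X → . T], [X → .] }  — shift, reduce
  I7: { [S → num T .], [X → T .] }  — 2 reduces
  I8: { [E → . b X S], [T → X . E c] }  — shift
  I9: { [T → X E . c] }  — shift
  I10: { [E → . b X S], [E → b . X S], [T → . X E c], [T → . b], [X → . E], [X → . T], [X → .] }  — shift, reduce
  I11: { [E → . b X S], [E → b X . S], [S → . X c num], [S → . num T], [T → . X E c], [T → . b], [T → X . E c], [X → . E], [X → . T], [X → .] }  — shift, reduce
  I12: { [T → X E . c], [X → E .] }  — shift, reduce
  I13: { [E → b X S .] }  — reduce
  I14: { [T → X E c .] }  — reduce
  I15: { [S → X c . num] }  — shift
  I16: { [S → X c num .] }  — reduce

I5 contains complete items [T → b .], [X → .] — reduce-reduce conflict.
I7 contains complete items [S → num T .], [X → T .] — reduce-reduce conflict.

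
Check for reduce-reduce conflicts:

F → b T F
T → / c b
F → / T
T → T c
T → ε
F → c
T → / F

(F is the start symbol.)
Yes — I8: [F → c .] vs [T → T c .]

Augment with F' → F and build the canonical LR(0) collection (I0 = CLOSURE({[F' → . F]}), then GOTO on every symbol after a dot until no new states appear). It has 14 states:
  I0: { [F → . / T], [F → . b T F], [F → . c], [F' → . F] }  — shift
  I1: { [F → / . T], [T → . / F], [T → . / c b], [T → . T c], [T → .] }  — shift, reduce
  I2: { [F' → F .] }  — accept
  I3: { [F → b . T F], [T → . / F], [T → . / c b], [T → . T c], [T → .] }  — shift, reduce
  I4: { [F → c .] }  — reduce
  I5: { [F → . / T], [F → . b T F], [F → . c], [T → / . F], [T → / . c b] }  — shift
  I6: { [F → . / T], [F → . b T F], [F → . c], [F → b T . F], [T → T . c] }  — shift
  I7: { [F → b T F .] }  — reduce
  I8: { [F → c .], [T → T c .] }  — 2 reduces
  I9: { [T → / F .] }  — reduce
  I10: { [F → c .], [T → / c . b] }  — shift, reduce
  I11: { [T → / c b .] }  — reduce
  I12: { [F → / T .], [T → T . c] }  — shift, reduce
  I13: { [T → T c .] }  — reduce

I8 contains complete items [F → c .], [T → T c .] — reduce-reduce conflict.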